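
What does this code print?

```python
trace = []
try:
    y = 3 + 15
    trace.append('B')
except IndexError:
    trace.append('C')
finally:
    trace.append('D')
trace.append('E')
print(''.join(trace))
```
BDE

finally runs after normal execution too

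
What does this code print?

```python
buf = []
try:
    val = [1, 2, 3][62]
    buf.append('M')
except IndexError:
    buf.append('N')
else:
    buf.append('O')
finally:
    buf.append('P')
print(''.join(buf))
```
NP

Exception: except runs, else skipped, finally runs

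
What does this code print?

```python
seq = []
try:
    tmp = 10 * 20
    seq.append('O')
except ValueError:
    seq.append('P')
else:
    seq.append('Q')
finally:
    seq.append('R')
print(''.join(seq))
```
OQR

else runs before finally when no exception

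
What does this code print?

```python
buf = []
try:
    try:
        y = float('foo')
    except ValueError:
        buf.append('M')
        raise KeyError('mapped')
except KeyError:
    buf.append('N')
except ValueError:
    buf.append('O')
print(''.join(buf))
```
MN

New KeyError raised, caught by outer KeyError handler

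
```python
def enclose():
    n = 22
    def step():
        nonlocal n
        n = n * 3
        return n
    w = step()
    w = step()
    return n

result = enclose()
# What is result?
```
198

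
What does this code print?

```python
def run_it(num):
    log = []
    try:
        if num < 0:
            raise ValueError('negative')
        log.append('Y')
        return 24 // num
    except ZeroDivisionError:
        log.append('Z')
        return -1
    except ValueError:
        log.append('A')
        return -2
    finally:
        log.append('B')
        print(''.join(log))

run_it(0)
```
YZB

num=0 causes ZeroDivisionError, caught, finally prints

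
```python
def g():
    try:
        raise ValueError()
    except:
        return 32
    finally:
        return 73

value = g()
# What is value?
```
73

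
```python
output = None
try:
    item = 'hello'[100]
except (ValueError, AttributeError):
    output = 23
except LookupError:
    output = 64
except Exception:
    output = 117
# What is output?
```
64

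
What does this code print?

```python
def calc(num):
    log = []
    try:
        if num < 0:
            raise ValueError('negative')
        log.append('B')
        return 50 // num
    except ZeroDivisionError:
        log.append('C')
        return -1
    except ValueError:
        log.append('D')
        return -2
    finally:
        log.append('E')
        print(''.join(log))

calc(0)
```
BCE

num=0 causes ZeroDivisionError, caught, finally prints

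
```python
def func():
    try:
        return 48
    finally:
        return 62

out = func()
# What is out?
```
62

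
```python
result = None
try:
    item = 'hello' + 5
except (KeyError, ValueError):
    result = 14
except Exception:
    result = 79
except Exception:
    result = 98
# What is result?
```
79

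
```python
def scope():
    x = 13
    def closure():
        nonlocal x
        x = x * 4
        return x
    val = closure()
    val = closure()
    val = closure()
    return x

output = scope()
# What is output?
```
832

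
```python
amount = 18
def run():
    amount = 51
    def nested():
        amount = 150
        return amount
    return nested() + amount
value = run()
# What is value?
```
201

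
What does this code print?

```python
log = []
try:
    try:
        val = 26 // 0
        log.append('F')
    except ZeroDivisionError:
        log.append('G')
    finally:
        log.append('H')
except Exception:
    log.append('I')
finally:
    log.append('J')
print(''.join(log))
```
GHJ

Both finally blocks run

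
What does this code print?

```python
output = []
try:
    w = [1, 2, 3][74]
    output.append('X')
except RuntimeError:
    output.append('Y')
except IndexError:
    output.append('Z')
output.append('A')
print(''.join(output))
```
ZA

IndexError is caught by its specific handler, not RuntimeError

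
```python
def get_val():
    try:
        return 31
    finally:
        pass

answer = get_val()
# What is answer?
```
31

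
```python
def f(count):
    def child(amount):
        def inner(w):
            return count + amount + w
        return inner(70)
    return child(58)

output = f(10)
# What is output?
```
138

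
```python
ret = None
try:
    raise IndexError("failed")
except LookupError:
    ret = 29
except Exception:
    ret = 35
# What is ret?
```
29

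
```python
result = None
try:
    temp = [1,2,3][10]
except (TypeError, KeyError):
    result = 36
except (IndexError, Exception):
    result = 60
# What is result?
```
60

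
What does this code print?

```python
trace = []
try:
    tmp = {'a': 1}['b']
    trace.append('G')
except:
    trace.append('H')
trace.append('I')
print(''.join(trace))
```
HI

Exception raised in try, caught by bare except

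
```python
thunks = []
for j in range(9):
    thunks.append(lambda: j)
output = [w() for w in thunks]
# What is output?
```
[8, 8, 8, 8, 8, 8, 8, 8, 8]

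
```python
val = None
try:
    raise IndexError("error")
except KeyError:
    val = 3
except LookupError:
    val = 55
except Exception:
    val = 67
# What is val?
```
55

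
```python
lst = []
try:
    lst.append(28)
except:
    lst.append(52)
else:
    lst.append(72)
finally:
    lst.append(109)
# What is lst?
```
[28, 72, 109]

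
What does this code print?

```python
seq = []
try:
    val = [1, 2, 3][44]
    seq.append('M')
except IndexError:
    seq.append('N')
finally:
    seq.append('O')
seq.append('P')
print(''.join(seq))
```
NOP

finally always runs, even after exception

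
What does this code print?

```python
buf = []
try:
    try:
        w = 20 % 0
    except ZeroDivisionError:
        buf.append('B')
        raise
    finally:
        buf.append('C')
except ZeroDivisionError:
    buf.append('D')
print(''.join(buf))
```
BCD

finally runs before re-raised exception propagates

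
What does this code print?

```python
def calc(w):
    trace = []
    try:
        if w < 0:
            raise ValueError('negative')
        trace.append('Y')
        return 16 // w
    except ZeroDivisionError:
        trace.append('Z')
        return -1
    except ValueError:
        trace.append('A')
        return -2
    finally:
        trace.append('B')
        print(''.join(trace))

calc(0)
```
YZB

w=0 causes ZeroDivisionError, caught, finally prints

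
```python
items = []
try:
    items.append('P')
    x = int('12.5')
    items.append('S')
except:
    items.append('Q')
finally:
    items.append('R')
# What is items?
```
['P', 'Q', 'R']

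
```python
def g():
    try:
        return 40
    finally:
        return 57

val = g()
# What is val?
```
57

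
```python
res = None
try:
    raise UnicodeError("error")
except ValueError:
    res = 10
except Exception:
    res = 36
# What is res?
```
10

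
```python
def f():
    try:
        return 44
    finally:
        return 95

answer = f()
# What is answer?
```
95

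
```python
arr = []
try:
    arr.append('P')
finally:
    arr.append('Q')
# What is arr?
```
['P', 'Q']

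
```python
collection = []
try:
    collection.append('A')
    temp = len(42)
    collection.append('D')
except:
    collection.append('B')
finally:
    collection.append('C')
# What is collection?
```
['A', 'B', 'C']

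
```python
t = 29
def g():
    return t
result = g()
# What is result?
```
29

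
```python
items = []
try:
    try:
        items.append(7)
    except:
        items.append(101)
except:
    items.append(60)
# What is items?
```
[7]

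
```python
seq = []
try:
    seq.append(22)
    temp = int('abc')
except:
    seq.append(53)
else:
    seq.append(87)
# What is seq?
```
[22, 53]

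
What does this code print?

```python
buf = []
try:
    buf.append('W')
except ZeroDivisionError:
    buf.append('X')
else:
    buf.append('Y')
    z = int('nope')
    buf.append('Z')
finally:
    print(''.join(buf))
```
WY

Try succeeds, else appends 'Y', ValueError in else is uncaught, finally prints before exception propagates ('Z' never appended)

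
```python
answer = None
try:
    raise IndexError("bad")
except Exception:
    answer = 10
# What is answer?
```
10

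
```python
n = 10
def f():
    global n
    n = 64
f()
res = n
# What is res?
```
64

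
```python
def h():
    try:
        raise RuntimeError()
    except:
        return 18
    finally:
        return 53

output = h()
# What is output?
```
53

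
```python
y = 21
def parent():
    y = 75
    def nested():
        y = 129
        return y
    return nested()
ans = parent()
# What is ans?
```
129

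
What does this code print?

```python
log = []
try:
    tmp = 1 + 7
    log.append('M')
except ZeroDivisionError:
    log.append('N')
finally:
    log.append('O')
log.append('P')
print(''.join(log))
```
MOP

finally runs after normal execution too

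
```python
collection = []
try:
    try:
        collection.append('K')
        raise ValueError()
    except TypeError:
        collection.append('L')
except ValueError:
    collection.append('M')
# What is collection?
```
['K', 'M']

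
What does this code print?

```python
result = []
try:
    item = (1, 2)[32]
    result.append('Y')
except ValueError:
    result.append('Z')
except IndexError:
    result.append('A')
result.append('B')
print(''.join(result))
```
AB

IndexError is caught by its specific handler, not ValueError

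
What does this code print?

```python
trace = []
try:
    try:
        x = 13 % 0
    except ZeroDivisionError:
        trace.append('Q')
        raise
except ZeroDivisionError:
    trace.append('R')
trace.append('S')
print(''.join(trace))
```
QRS

raise without argument re-raises current exception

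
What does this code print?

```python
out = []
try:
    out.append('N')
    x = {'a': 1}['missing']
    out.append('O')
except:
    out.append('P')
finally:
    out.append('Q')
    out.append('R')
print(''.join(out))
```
NPQR

Code before exception runs, then except, then all of finally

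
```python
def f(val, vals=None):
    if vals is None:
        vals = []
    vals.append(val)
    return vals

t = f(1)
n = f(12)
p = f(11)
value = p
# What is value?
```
[11]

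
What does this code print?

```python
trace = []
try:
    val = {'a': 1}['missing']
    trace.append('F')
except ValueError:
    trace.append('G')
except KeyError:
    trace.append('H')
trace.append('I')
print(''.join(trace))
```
HI

KeyError is caught by its specific handler, not ValueError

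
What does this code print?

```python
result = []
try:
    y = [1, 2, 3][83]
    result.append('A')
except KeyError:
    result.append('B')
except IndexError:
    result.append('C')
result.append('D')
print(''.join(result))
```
CD

IndexError is caught by its specific handler, not KeyError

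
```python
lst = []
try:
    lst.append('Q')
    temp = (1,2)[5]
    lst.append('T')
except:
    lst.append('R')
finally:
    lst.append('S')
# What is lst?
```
['Q', 'R', 'S']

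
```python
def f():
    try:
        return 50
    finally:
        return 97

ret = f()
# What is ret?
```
97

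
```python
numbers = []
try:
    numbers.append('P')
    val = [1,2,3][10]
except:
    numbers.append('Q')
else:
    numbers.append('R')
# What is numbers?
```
['P', 'Q']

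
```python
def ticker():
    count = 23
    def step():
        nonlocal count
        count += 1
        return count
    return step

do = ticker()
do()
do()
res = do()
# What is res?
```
26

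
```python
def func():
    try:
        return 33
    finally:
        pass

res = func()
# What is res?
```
33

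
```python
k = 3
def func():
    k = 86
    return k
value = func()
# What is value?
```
86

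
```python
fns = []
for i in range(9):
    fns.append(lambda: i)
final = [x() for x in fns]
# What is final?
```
[8, 8, 8, 8, 8, 8, 8, 8, 8]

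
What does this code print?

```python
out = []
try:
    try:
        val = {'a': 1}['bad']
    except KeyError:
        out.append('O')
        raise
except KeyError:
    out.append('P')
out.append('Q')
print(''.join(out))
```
OPQ

raise without argument re-raises current exception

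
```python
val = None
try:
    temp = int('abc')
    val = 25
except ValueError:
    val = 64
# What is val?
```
64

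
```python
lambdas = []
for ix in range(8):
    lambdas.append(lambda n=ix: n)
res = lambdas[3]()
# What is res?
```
3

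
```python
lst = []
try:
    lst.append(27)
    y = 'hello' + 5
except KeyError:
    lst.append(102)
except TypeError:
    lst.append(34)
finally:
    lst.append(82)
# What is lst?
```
[27, 34, 82]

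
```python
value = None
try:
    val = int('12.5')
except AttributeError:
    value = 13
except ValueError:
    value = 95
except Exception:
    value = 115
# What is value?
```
95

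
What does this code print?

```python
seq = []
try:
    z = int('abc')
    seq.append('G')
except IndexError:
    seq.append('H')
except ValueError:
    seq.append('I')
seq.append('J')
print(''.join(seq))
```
IJ

ValueError is caught by its specific handler, not IndexError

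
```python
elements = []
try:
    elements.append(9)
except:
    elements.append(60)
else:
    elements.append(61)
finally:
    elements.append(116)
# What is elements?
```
[9, 61, 116]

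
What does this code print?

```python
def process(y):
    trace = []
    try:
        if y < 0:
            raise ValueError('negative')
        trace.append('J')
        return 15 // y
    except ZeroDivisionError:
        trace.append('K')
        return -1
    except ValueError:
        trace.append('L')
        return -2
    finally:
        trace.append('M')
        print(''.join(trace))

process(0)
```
JKM

y=0 causes ZeroDivisionError, caught, finally prints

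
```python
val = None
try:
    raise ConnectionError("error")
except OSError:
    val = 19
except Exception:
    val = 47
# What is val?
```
19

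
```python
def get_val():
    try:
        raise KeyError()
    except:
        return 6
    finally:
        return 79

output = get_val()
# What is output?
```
79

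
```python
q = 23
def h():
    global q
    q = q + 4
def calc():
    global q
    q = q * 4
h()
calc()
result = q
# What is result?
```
108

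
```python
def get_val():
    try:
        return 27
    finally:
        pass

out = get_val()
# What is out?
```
27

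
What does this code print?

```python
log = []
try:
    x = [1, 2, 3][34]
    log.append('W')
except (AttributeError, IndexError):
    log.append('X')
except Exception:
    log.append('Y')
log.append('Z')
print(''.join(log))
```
XZ

IndexError matches tuple containing it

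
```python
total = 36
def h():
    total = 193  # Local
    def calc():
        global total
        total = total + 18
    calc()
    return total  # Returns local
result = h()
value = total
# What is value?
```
54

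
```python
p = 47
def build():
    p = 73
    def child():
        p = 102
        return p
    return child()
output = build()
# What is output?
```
102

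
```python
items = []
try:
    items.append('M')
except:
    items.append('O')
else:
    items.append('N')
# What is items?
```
['M', 'N']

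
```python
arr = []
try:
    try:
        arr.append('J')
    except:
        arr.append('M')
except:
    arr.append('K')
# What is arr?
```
['J']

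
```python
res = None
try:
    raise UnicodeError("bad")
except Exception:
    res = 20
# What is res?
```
20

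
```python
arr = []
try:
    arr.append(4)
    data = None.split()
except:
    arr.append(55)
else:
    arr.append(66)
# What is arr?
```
[4, 55]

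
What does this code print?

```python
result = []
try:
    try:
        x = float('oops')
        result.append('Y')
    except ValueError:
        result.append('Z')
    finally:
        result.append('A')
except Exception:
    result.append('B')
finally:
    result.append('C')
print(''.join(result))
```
ZAC

Both finally blocks run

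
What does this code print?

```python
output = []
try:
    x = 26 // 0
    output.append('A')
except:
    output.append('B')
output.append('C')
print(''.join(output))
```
BC

Exception raised in try, caught by bare except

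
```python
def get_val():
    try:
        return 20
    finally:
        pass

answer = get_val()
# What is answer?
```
20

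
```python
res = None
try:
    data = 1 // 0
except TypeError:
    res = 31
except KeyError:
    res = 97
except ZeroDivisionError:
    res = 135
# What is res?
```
135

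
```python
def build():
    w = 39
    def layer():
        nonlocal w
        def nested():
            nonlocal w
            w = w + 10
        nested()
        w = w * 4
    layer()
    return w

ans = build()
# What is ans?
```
196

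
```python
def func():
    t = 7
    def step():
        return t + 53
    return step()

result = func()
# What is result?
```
60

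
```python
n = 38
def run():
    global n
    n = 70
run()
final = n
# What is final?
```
70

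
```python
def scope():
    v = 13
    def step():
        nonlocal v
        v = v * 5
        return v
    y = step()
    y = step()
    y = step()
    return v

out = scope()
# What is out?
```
1625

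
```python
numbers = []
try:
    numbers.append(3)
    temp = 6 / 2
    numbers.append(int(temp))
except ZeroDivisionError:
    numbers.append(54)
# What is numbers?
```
[3, 3]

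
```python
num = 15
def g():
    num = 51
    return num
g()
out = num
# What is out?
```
15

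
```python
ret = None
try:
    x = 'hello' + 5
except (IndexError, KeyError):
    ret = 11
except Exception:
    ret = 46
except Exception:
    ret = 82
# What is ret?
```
46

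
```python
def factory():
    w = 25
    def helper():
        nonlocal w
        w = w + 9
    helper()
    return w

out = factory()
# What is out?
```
34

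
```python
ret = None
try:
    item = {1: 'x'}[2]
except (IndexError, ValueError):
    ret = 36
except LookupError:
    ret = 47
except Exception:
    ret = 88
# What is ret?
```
47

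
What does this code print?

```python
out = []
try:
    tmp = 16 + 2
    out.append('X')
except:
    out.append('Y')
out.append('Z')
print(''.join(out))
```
XZ

No exception, try block completes normally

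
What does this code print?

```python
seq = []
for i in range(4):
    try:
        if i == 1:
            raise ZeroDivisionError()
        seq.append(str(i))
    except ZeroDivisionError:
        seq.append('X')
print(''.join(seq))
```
0X23

Exception on i=1 caught, loop continues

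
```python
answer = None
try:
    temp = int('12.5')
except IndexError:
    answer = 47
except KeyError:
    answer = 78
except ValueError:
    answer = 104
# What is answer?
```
104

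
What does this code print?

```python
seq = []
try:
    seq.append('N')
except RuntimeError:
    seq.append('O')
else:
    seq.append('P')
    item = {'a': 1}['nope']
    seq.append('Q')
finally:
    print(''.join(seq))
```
NP

Try succeeds, else appends 'P', KeyError in else is uncaught, finally prints before exception propagates ('Q' never appended)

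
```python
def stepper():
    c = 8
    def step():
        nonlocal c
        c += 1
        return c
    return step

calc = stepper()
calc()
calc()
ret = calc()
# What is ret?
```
11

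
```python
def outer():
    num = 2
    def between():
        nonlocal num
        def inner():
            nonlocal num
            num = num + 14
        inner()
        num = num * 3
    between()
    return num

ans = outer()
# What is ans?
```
48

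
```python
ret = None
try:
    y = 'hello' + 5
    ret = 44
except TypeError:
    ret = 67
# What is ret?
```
67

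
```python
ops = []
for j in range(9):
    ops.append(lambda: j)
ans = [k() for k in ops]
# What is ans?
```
[8, 8, 8, 8, 8, 8, 8, 8, 8]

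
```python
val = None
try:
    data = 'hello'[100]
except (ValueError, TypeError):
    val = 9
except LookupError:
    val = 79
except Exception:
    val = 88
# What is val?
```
79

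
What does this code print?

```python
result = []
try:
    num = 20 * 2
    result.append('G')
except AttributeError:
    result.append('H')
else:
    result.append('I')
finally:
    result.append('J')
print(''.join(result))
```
GIJ

else runs before finally when no exception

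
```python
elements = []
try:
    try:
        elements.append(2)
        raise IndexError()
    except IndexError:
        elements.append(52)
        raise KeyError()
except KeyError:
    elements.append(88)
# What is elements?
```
[2, 52, 88]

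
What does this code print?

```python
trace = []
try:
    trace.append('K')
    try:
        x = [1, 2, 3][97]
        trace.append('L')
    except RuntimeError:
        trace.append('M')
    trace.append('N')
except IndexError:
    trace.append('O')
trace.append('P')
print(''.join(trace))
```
KOP

Inner handler doesn't match, propagates to outer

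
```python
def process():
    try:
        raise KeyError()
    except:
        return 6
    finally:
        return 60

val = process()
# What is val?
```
60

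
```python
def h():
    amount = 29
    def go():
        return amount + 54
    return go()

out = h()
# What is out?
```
83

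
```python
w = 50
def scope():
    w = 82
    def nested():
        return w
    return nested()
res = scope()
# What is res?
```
82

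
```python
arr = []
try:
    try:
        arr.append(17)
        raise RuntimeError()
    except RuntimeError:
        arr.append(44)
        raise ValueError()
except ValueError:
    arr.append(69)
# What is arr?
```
[17, 44, 69]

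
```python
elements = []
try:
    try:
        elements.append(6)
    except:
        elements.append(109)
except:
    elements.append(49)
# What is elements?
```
[6]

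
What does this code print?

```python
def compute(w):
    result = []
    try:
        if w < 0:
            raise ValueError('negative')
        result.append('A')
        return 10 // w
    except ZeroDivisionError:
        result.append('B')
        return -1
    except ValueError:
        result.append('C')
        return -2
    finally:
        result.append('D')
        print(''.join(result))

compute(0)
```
ABD

w=0 causes ZeroDivisionError, caught, finally prints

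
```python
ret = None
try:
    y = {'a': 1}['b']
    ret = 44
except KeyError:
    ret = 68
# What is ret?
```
68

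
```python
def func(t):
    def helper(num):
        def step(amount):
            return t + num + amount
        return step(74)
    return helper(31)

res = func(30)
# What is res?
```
135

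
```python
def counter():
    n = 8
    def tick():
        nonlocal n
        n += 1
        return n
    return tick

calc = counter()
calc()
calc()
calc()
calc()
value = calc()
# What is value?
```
13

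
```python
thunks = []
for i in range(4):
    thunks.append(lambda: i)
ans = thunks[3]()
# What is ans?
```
3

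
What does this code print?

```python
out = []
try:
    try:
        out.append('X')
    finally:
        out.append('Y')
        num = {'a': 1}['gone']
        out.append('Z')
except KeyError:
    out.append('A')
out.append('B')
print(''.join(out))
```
XYAB

Exception in inner finally caught by outer except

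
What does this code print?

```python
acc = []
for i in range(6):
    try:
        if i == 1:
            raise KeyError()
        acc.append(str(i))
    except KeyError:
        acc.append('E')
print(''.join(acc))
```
0E2345

Exception on i=1 caught, loop continues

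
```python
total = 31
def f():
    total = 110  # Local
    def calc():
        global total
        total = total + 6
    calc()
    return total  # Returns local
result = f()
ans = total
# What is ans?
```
37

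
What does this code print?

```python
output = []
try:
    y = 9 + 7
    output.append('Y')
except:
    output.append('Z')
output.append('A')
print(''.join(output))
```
YA

No exception, try block completes normally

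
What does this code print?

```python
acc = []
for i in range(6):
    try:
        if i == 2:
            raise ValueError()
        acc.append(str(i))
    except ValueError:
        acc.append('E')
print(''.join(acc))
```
01E345

Exception on i=2 caught, loop continues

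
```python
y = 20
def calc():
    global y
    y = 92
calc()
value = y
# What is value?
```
92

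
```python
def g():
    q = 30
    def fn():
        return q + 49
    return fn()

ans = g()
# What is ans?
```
79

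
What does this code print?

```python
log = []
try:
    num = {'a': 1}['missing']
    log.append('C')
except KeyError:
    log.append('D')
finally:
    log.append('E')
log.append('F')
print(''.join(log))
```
DEF

finally always runs, even after exception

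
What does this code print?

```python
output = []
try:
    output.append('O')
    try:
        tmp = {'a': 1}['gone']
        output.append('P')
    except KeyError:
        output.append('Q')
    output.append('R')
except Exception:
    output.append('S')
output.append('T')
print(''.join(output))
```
OQRT

Inner exception caught by inner handler, outer continues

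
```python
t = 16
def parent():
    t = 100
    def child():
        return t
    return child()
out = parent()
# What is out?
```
100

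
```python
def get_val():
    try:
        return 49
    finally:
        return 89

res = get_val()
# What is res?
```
89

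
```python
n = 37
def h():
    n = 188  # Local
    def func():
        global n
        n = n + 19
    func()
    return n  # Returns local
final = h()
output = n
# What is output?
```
56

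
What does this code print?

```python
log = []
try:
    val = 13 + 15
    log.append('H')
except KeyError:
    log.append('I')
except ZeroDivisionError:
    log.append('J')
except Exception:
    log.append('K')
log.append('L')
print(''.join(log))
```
HL

No exception, try block completes normally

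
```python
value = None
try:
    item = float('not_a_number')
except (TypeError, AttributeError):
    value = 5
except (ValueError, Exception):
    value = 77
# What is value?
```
77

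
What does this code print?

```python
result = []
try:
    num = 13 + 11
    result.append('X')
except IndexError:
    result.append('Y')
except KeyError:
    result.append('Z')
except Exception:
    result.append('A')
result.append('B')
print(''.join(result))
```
XB

No exception, try block completes normally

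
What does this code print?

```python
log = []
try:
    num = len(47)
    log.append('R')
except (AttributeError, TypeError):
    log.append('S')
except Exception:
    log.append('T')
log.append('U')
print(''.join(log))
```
SU

TypeError matches tuple containing it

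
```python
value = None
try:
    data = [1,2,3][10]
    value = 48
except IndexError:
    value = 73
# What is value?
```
73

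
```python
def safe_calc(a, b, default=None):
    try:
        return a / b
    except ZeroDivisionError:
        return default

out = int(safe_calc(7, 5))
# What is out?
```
1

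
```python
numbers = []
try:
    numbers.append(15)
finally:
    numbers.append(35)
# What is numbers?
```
[15, 35]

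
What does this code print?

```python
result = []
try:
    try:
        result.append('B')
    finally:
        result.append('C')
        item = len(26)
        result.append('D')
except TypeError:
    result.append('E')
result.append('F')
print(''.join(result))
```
BCEF

Exception in inner finally caught by outer except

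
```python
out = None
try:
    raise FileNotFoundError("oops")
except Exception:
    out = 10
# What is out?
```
10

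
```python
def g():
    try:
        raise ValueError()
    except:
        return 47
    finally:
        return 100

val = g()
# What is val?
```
100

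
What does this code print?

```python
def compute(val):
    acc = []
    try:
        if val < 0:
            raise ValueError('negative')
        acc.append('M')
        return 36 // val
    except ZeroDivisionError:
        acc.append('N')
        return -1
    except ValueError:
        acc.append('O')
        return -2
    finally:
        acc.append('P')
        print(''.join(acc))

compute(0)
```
MNP

val=0 causes ZeroDivisionError, caught, finally prints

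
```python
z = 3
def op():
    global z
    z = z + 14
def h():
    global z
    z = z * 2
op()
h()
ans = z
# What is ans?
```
34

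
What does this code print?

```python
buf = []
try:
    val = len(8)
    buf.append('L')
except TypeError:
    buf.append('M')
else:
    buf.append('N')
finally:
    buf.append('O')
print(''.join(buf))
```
MO

Exception: except runs, else skipped, finally runs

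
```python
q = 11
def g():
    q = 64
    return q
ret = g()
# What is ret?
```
64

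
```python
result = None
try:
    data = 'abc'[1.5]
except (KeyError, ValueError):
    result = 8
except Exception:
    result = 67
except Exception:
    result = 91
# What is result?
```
67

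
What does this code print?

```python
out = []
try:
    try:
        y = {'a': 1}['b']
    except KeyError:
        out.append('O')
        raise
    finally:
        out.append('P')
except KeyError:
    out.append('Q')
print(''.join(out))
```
OPQ

finally runs before re-raised exception propagates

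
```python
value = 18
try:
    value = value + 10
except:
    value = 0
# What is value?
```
28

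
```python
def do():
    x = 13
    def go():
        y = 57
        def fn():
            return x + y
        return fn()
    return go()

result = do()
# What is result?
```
70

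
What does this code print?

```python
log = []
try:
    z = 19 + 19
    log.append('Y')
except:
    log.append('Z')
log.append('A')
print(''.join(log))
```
YA

No exception, try block completes normally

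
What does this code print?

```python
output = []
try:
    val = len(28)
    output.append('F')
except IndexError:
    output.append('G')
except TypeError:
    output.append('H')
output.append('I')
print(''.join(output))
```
HI

TypeError is caught by its specific handler, not IndexError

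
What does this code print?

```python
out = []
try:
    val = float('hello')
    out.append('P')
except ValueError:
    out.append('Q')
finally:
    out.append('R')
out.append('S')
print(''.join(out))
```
QRS

finally always runs, even after exception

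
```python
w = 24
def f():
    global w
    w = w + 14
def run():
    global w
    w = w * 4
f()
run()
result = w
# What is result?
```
152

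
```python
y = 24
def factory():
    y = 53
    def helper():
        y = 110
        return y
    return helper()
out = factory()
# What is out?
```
110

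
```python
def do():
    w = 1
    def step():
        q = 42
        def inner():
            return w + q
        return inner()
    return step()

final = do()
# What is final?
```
43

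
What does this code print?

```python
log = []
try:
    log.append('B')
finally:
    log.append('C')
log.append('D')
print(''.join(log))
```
BCD

try/finally without except, no exception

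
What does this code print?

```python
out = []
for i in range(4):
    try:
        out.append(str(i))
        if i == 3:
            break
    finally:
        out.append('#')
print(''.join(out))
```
0#1#2#3#

finally runs even when breaking out of loop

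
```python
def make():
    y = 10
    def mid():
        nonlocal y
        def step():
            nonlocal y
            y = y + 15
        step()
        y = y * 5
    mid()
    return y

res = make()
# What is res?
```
125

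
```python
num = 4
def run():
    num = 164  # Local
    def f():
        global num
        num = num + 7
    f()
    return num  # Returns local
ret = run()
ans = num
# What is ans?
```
11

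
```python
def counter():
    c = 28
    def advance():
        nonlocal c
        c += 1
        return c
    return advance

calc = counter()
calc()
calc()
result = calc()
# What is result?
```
31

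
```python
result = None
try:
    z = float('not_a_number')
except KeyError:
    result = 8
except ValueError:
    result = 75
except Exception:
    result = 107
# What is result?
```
75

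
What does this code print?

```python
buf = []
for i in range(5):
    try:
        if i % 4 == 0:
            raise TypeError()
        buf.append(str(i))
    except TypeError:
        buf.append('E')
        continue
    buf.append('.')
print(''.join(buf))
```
E1.2.3.E

continue in except skips rest of loop body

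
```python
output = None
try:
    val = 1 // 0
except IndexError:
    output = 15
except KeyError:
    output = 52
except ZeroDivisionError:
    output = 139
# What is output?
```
139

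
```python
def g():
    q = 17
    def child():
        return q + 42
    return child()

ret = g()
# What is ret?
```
59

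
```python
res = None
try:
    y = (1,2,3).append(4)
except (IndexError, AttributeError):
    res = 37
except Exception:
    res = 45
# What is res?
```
37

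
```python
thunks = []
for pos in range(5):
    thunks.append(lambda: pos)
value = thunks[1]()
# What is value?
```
4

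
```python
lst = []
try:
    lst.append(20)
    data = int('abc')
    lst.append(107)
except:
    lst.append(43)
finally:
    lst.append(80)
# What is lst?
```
[20, 43, 80]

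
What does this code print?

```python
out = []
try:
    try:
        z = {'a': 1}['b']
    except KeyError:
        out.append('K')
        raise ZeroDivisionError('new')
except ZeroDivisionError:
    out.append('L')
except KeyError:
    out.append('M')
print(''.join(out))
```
KL

New ZeroDivisionError raised, caught by outer ZeroDivisionError handler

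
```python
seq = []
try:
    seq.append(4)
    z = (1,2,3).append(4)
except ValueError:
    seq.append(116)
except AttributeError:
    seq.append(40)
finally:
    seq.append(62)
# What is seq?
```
[4, 40, 62]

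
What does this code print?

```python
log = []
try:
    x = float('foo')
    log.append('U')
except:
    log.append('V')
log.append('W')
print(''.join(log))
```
VW

Exception raised in try, caught by bare except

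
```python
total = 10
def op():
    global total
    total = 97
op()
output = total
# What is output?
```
97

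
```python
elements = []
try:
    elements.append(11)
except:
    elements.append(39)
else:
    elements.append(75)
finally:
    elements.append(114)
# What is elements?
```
[11, 75, 114]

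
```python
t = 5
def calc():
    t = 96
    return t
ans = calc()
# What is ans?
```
96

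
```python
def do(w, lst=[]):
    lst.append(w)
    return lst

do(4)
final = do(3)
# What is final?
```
[4, 3]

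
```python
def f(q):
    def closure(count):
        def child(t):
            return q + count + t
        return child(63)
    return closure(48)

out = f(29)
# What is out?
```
140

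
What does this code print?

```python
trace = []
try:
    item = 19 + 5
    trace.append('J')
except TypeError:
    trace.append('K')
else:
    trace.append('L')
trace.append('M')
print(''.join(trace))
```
JLM

else block runs when no exception occurs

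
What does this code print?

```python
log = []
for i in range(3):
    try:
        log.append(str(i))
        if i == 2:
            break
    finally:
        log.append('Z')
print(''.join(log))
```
0Z1Z2Z

finally runs even when breaking out of loop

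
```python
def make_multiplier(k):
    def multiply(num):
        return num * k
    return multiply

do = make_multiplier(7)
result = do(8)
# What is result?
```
56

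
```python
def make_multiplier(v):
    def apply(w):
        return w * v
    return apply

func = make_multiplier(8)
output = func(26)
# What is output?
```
208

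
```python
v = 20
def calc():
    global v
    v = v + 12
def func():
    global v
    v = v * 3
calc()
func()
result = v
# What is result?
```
96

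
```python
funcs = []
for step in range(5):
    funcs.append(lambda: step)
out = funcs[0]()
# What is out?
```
4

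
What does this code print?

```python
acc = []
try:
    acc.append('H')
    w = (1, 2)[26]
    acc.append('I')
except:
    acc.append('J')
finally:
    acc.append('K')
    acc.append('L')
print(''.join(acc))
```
HJKL

Code before exception runs, then except, then all of finally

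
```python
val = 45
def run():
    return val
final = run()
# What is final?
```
45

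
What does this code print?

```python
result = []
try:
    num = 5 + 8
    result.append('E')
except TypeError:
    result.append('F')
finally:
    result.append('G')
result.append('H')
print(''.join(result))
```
EGH

finally runs after normal execution too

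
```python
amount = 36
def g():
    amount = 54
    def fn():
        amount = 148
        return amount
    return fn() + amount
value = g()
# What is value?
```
202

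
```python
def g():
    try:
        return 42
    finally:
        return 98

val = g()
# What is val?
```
98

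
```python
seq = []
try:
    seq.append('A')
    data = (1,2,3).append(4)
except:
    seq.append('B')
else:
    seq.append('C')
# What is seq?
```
['A', 'B']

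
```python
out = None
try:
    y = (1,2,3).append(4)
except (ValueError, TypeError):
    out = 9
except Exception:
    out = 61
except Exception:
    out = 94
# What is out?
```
61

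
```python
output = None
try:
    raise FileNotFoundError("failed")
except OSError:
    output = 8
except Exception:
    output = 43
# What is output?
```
8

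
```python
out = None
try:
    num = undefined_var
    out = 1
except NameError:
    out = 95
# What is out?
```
95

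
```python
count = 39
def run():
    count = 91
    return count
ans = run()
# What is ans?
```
91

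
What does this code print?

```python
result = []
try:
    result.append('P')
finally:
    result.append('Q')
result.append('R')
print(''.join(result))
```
PQR

try/finally without except, no exception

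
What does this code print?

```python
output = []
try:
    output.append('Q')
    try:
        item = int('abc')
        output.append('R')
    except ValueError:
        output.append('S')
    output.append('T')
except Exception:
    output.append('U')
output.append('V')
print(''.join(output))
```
QSTV

Inner exception caught by inner handler, outer continues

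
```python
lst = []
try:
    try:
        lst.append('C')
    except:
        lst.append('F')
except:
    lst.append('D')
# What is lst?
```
['C']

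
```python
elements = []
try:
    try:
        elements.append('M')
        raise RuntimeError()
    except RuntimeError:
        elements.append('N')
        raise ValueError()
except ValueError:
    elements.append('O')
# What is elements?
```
['M', 'N', 'O']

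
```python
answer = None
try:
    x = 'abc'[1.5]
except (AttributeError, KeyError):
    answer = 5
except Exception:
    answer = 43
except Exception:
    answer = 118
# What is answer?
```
43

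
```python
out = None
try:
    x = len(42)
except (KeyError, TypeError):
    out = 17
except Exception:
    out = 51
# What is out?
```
17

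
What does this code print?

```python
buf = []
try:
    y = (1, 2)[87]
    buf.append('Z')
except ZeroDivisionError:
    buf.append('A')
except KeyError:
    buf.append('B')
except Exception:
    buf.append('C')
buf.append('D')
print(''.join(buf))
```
CD

IndexError not specifically caught, falls to Exception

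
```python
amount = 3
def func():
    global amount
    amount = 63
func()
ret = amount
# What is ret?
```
63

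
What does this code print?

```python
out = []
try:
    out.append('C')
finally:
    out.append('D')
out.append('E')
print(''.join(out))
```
CDE

try/finally without except, no exception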